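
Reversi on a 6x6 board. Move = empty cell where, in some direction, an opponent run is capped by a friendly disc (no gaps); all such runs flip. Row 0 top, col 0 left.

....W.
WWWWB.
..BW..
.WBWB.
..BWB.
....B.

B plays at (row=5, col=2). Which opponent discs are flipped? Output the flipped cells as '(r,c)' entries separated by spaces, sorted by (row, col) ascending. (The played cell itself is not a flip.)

Dir NW: first cell '.' (not opp) -> no flip
Dir N: first cell 'B' (not opp) -> no flip
Dir NE: opp run (4,3) capped by B -> flip
Dir W: first cell '.' (not opp) -> no flip
Dir E: first cell '.' (not opp) -> no flip
Dir SW: edge -> no flip
Dir S: edge -> no flip
Dir SE: edge -> no flip

Answer: (4,3)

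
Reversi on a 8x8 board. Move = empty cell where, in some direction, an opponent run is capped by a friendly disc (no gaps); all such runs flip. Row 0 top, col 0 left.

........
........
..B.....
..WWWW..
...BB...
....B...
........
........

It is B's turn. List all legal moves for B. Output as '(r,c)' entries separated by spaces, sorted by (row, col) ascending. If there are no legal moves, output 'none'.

(2,1): flips 1 -> legal
(2,3): flips 1 -> legal
(2,4): flips 1 -> legal
(2,5): flips 1 -> legal
(2,6): flips 1 -> legal
(3,1): no bracket -> illegal
(3,6): no bracket -> illegal
(4,1): no bracket -> illegal
(4,2): flips 1 -> legal
(4,5): no bracket -> illegal
(4,6): no bracket -> illegal

Answer: (2,1) (2,3) (2,4) (2,5) (2,6) (4,2)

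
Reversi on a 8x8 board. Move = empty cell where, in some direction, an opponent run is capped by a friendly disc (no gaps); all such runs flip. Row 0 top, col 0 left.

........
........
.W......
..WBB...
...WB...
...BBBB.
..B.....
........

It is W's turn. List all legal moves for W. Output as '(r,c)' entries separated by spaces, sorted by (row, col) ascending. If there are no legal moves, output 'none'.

(2,2): no bracket -> illegal
(2,3): flips 1 -> legal
(2,4): no bracket -> illegal
(2,5): flips 1 -> legal
(3,5): flips 2 -> legal
(4,2): no bracket -> illegal
(4,5): flips 1 -> legal
(4,6): no bracket -> illegal
(4,7): no bracket -> illegal
(5,1): no bracket -> illegal
(5,2): no bracket -> illegal
(5,7): no bracket -> illegal
(6,1): no bracket -> illegal
(6,3): flips 1 -> legal
(6,4): no bracket -> illegal
(6,5): flips 1 -> legal
(6,6): no bracket -> illegal
(6,7): no bracket -> illegal
(7,1): no bracket -> illegal
(7,2): no bracket -> illegal
(7,3): no bracket -> illegal

Answer: (2,3) (2,5) (3,5) (4,5) (6,3) (6,5)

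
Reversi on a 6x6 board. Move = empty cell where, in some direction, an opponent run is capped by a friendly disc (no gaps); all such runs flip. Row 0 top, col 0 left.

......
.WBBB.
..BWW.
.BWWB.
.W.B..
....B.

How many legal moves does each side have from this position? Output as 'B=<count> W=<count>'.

-- B to move --
(0,0): flips 1 -> legal
(0,1): no bracket -> illegal
(0,2): no bracket -> illegal
(1,0): flips 1 -> legal
(1,5): no bracket -> illegal
(2,0): no bracket -> illegal
(2,1): flips 1 -> legal
(2,5): flips 2 -> legal
(3,0): no bracket -> illegal
(3,5): flips 1 -> legal
(4,0): no bracket -> illegal
(4,2): flips 1 -> legal
(4,4): flips 1 -> legal
(5,0): flips 3 -> legal
(5,1): flips 1 -> legal
(5,2): no bracket -> illegal
B mobility = 9
-- W to move --
(0,1): flips 1 -> legal
(0,2): flips 3 -> legal
(0,3): flips 1 -> legal
(0,4): flips 1 -> legal
(0,5): flips 1 -> legal
(1,5): flips 3 -> legal
(2,0): no bracket -> illegal
(2,1): flips 2 -> legal
(2,5): no bracket -> illegal
(3,0): flips 1 -> legal
(3,5): flips 1 -> legal
(4,0): no bracket -> illegal
(4,2): no bracket -> illegal
(4,4): flips 1 -> legal
(4,5): flips 1 -> legal
(5,2): no bracket -> illegal
(5,3): flips 1 -> legal
(5,5): no bracket -> illegal
W mobility = 12

Answer: B=9 W=12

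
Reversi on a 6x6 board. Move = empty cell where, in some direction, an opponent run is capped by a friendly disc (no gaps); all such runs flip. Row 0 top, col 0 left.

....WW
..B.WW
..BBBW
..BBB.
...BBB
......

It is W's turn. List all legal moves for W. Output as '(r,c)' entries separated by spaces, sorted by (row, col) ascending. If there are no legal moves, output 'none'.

Answer: (2,1) (4,1) (4,2) (5,2) (5,4)

Derivation:
(0,1): no bracket -> illegal
(0,2): no bracket -> illegal
(0,3): no bracket -> illegal
(1,1): no bracket -> illegal
(1,3): no bracket -> illegal
(2,1): flips 3 -> legal
(3,1): no bracket -> illegal
(3,5): no bracket -> illegal
(4,1): flips 2 -> legal
(4,2): flips 2 -> legal
(5,2): flips 2 -> legal
(5,3): no bracket -> illegal
(5,4): flips 3 -> legal
(5,5): no bracket -> illegal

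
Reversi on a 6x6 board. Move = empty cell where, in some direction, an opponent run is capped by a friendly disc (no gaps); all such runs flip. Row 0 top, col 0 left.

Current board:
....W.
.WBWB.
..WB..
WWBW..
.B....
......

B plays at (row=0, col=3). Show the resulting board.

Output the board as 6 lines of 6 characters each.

Answer: ...BW.
.WBBB.
..WB..
WWBW..
.B....
......

Derivation:
Place B at (0,3); scan 8 dirs for brackets.
Dir NW: edge -> no flip
Dir N: edge -> no flip
Dir NE: edge -> no flip
Dir W: first cell '.' (not opp) -> no flip
Dir E: opp run (0,4), next='.' -> no flip
Dir SW: first cell 'B' (not opp) -> no flip
Dir S: opp run (1,3) capped by B -> flip
Dir SE: first cell 'B' (not opp) -> no flip
All flips: (1,3)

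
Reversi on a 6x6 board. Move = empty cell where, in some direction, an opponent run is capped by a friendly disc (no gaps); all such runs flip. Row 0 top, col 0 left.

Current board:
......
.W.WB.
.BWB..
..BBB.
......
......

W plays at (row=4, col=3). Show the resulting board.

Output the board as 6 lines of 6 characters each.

Answer: ......
.W.WB.
.BWW..
..BWB.
...W..
......

Derivation:
Place W at (4,3); scan 8 dirs for brackets.
Dir NW: opp run (3,2) (2,1), next='.' -> no flip
Dir N: opp run (3,3) (2,3) capped by W -> flip
Dir NE: opp run (3,4), next='.' -> no flip
Dir W: first cell '.' (not opp) -> no flip
Dir E: first cell '.' (not opp) -> no flip
Dir SW: first cell '.' (not opp) -> no flip
Dir S: first cell '.' (not opp) -> no flip
Dir SE: first cell '.' (not opp) -> no flip
All flips: (2,3) (3,3)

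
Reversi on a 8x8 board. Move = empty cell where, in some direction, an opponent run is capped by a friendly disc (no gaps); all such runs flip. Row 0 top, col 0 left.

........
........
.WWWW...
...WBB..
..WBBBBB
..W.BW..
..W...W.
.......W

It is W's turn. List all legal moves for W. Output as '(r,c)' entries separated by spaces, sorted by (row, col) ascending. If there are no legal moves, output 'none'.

(2,5): flips 4 -> legal
(2,6): no bracket -> illegal
(3,2): no bracket -> illegal
(3,6): flips 2 -> legal
(3,7): flips 1 -> legal
(5,3): flips 2 -> legal
(5,6): flips 2 -> legal
(5,7): flips 2 -> legal
(6,3): no bracket -> illegal
(6,4): flips 3 -> legal
(6,5): no bracket -> illegal

Answer: (2,5) (3,6) (3,7) (5,3) (5,6) (5,7) (6,4)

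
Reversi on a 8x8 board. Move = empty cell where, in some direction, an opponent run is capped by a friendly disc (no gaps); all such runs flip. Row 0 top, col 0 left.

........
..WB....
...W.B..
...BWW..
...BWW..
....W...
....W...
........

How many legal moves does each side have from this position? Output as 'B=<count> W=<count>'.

Answer: B=5 W=9

Derivation:
-- B to move --
(0,1): no bracket -> illegal
(0,2): no bracket -> illegal
(0,3): no bracket -> illegal
(1,1): flips 1 -> legal
(1,4): no bracket -> illegal
(2,1): no bracket -> illegal
(2,2): no bracket -> illegal
(2,4): no bracket -> illegal
(2,6): no bracket -> illegal
(3,2): no bracket -> illegal
(3,6): flips 2 -> legal
(4,6): flips 2 -> legal
(5,3): no bracket -> illegal
(5,5): flips 3 -> legal
(5,6): no bracket -> illegal
(6,3): no bracket -> illegal
(6,5): flips 1 -> legal
(7,3): no bracket -> illegal
(7,4): no bracket -> illegal
(7,5): no bracket -> illegal
B mobility = 5
-- W to move --
(0,2): no bracket -> illegal
(0,3): flips 1 -> legal
(0,4): no bracket -> illegal
(1,4): flips 1 -> legal
(1,5): flips 1 -> legal
(1,6): flips 1 -> legal
(2,2): flips 1 -> legal
(2,4): no bracket -> illegal
(2,6): no bracket -> illegal
(3,2): flips 2 -> legal
(3,6): no bracket -> illegal
(4,2): flips 1 -> legal
(5,2): flips 1 -> legal
(5,3): flips 2 -> legal
W mobility = 9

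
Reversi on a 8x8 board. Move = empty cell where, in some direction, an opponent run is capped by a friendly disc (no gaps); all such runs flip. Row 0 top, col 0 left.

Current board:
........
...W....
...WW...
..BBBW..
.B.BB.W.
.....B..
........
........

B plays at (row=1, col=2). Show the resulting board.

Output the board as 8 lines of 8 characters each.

Place B at (1,2); scan 8 dirs for brackets.
Dir NW: first cell '.' (not opp) -> no flip
Dir N: first cell '.' (not opp) -> no flip
Dir NE: first cell '.' (not opp) -> no flip
Dir W: first cell '.' (not opp) -> no flip
Dir E: opp run (1,3), next='.' -> no flip
Dir SW: first cell '.' (not opp) -> no flip
Dir S: first cell '.' (not opp) -> no flip
Dir SE: opp run (2,3) capped by B -> flip
All flips: (2,3)

Answer: ........
..BW....
...BW...
..BBBW..
.B.BB.W.
.....B..
........
........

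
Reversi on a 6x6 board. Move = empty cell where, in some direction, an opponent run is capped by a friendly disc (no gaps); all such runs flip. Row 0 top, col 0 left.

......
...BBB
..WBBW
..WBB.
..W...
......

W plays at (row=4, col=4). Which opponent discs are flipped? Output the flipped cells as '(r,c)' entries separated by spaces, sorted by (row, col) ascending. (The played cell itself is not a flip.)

Answer: (3,3)

Derivation:
Dir NW: opp run (3,3) capped by W -> flip
Dir N: opp run (3,4) (2,4) (1,4), next='.' -> no flip
Dir NE: first cell '.' (not opp) -> no flip
Dir W: first cell '.' (not opp) -> no flip
Dir E: first cell '.' (not opp) -> no flip
Dir SW: first cell '.' (not opp) -> no flip
Dir S: first cell '.' (not opp) -> no flip
Dir SE: first cell '.' (not opp) -> no flip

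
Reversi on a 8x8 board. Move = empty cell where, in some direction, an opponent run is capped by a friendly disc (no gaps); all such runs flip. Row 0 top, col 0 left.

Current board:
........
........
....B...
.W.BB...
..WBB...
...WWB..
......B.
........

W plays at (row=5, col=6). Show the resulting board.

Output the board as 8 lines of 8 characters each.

Answer: ........
........
....B...
.W.BB...
..WBB...
...WWWW.
......B.
........

Derivation:
Place W at (5,6); scan 8 dirs for brackets.
Dir NW: first cell '.' (not opp) -> no flip
Dir N: first cell '.' (not opp) -> no flip
Dir NE: first cell '.' (not opp) -> no flip
Dir W: opp run (5,5) capped by W -> flip
Dir E: first cell '.' (not opp) -> no flip
Dir SW: first cell '.' (not opp) -> no flip
Dir S: opp run (6,6), next='.' -> no flip
Dir SE: first cell '.' (not opp) -> no flip
All flips: (5,5)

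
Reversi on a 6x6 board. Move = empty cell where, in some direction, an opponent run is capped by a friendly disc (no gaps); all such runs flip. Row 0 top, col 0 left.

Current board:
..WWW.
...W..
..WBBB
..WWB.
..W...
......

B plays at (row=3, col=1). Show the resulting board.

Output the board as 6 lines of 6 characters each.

Answer: ..WWW.
...W..
..WBBB
.BBBB.
..W...
......

Derivation:
Place B at (3,1); scan 8 dirs for brackets.
Dir NW: first cell '.' (not opp) -> no flip
Dir N: first cell '.' (not opp) -> no flip
Dir NE: opp run (2,2) (1,3) (0,4), next=edge -> no flip
Dir W: first cell '.' (not opp) -> no flip
Dir E: opp run (3,2) (3,3) capped by B -> flip
Dir SW: first cell '.' (not opp) -> no flip
Dir S: first cell '.' (not opp) -> no flip
Dir SE: opp run (4,2), next='.' -> no flip
All flips: (3,2) (3,3)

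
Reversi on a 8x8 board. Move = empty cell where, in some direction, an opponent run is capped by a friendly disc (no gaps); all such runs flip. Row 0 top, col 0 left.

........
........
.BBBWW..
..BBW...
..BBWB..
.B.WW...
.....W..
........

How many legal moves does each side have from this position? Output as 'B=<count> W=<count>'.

Answer: B=8 W=12

Derivation:
-- B to move --
(1,3): no bracket -> illegal
(1,4): no bracket -> illegal
(1,5): flips 1 -> legal
(1,6): flips 2 -> legal
(2,6): flips 2 -> legal
(3,5): flips 1 -> legal
(3,6): no bracket -> illegal
(5,2): no bracket -> illegal
(5,5): flips 1 -> legal
(5,6): no bracket -> illegal
(6,2): no bracket -> illegal
(6,3): flips 2 -> legal
(6,4): flips 1 -> legal
(6,6): no bracket -> illegal
(7,4): no bracket -> illegal
(7,5): no bracket -> illegal
(7,6): flips 2 -> legal
B mobility = 8
-- W to move --
(1,0): flips 3 -> legal
(1,1): flips 2 -> legal
(1,2): flips 1 -> legal
(1,3): flips 3 -> legal
(1,4): no bracket -> illegal
(2,0): flips 3 -> legal
(3,0): no bracket -> illegal
(3,1): flips 3 -> legal
(3,5): no bracket -> illegal
(3,6): flips 1 -> legal
(4,0): no bracket -> illegal
(4,1): flips 2 -> legal
(4,6): flips 1 -> legal
(5,0): no bracket -> illegal
(5,2): flips 1 -> legal
(5,5): no bracket -> illegal
(5,6): flips 1 -> legal
(6,0): flips 3 -> legal
(6,1): no bracket -> illegal
(6,2): no bracket -> illegal
W mobility = 12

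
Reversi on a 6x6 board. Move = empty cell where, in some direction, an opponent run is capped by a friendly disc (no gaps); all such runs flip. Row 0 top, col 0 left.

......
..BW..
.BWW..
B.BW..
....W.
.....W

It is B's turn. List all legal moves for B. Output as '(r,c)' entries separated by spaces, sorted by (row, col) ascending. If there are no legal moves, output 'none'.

(0,2): no bracket -> illegal
(0,3): no bracket -> illegal
(0,4): no bracket -> illegal
(1,1): no bracket -> illegal
(1,4): flips 2 -> legal
(2,4): flips 2 -> legal
(3,1): no bracket -> illegal
(3,4): flips 2 -> legal
(3,5): no bracket -> illegal
(4,2): no bracket -> illegal
(4,3): no bracket -> illegal
(4,5): no bracket -> illegal
(5,3): no bracket -> illegal
(5,4): no bracket -> illegal

Answer: (1,4) (2,4) (3,4)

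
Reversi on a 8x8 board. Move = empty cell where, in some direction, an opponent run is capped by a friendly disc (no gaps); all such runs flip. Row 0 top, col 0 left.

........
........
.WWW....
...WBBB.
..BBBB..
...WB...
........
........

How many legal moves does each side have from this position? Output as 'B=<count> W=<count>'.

-- B to move --
(1,0): no bracket -> illegal
(1,1): flips 2 -> legal
(1,2): flips 1 -> legal
(1,3): flips 2 -> legal
(1,4): no bracket -> illegal
(2,0): no bracket -> illegal
(2,4): flips 1 -> legal
(3,0): no bracket -> illegal
(3,1): no bracket -> illegal
(3,2): flips 1 -> legal
(5,2): flips 1 -> legal
(6,2): flips 1 -> legal
(6,3): flips 1 -> legal
(6,4): flips 1 -> legal
B mobility = 9
-- W to move --
(2,4): no bracket -> illegal
(2,5): no bracket -> illegal
(2,6): flips 2 -> legal
(2,7): no bracket -> illegal
(3,1): flips 1 -> legal
(3,2): no bracket -> illegal
(3,7): flips 3 -> legal
(4,1): no bracket -> illegal
(4,6): no bracket -> illegal
(4,7): no bracket -> illegal
(5,1): flips 1 -> legal
(5,2): no bracket -> illegal
(5,5): flips 2 -> legal
(5,6): flips 2 -> legal
(6,3): no bracket -> illegal
(6,4): no bracket -> illegal
(6,5): no bracket -> illegal
W mobility = 6

Answer: B=9 W=6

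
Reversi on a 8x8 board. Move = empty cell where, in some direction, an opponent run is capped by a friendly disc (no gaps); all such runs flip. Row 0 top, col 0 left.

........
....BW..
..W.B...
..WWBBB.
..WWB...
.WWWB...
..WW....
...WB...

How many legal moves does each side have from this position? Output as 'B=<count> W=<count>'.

-- B to move --
(0,4): no bracket -> illegal
(0,5): no bracket -> illegal
(0,6): flips 1 -> legal
(1,1): flips 2 -> legal
(1,2): no bracket -> illegal
(1,3): no bracket -> illegal
(1,6): flips 1 -> legal
(2,1): flips 2 -> legal
(2,3): no bracket -> illegal
(2,5): no bracket -> illegal
(2,6): no bracket -> illegal
(3,1): flips 2 -> legal
(4,0): no bracket -> illegal
(4,1): flips 4 -> legal
(5,0): flips 3 -> legal
(6,0): flips 3 -> legal
(6,1): flips 2 -> legal
(6,4): no bracket -> illegal
(7,1): flips 2 -> legal
(7,2): flips 2 -> legal
B mobility = 11
-- W to move --
(0,3): no bracket -> illegal
(0,4): no bracket -> illegal
(0,5): no bracket -> illegal
(1,3): flips 1 -> legal
(2,3): no bracket -> illegal
(2,5): flips 1 -> legal
(2,6): flips 2 -> legal
(2,7): no bracket -> illegal
(3,7): flips 3 -> legal
(4,5): flips 2 -> legal
(4,6): no bracket -> illegal
(4,7): no bracket -> illegal
(5,5): flips 2 -> legal
(6,4): no bracket -> illegal
(6,5): flips 1 -> legal
(7,5): flips 1 -> legal
W mobility = 8

Answer: B=11 W=8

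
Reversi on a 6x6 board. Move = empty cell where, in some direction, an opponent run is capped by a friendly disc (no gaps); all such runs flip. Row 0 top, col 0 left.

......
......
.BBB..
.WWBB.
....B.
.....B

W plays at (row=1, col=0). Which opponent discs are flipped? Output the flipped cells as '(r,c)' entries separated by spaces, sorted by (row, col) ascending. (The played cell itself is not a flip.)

Dir NW: edge -> no flip
Dir N: first cell '.' (not opp) -> no flip
Dir NE: first cell '.' (not opp) -> no flip
Dir W: edge -> no flip
Dir E: first cell '.' (not opp) -> no flip
Dir SW: edge -> no flip
Dir S: first cell '.' (not opp) -> no flip
Dir SE: opp run (2,1) capped by W -> flip

Answer: (2,1)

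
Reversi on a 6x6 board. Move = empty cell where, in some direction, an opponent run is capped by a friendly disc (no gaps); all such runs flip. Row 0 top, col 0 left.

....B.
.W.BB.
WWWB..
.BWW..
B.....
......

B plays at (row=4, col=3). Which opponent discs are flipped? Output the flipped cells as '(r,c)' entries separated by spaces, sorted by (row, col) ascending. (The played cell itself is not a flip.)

Answer: (3,3)

Derivation:
Dir NW: opp run (3,2) (2,1), next='.' -> no flip
Dir N: opp run (3,3) capped by B -> flip
Dir NE: first cell '.' (not opp) -> no flip
Dir W: first cell '.' (not opp) -> no flip
Dir E: first cell '.' (not opp) -> no flip
Dir SW: first cell '.' (not opp) -> no flip
Dir S: first cell '.' (not opp) -> no flip
Dir SE: first cell '.' (not opp) -> no flip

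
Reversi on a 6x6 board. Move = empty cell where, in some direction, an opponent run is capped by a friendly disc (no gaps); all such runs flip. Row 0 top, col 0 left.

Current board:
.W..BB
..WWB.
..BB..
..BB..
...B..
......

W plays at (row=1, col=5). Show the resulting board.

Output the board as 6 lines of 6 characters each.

Answer: .W..BB
..WWWW
..BB..
..BB..
...B..
......

Derivation:
Place W at (1,5); scan 8 dirs for brackets.
Dir NW: opp run (0,4), next=edge -> no flip
Dir N: opp run (0,5), next=edge -> no flip
Dir NE: edge -> no flip
Dir W: opp run (1,4) capped by W -> flip
Dir E: edge -> no flip
Dir SW: first cell '.' (not opp) -> no flip
Dir S: first cell '.' (not opp) -> no flip
Dir SE: edge -> no flip
All flips: (1,4)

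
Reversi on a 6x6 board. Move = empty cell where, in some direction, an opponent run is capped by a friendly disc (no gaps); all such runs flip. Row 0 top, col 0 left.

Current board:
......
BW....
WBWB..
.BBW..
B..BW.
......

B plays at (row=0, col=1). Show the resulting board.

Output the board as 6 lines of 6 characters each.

Place B at (0,1); scan 8 dirs for brackets.
Dir NW: edge -> no flip
Dir N: edge -> no flip
Dir NE: edge -> no flip
Dir W: first cell '.' (not opp) -> no flip
Dir E: first cell '.' (not opp) -> no flip
Dir SW: first cell 'B' (not opp) -> no flip
Dir S: opp run (1,1) capped by B -> flip
Dir SE: first cell '.' (not opp) -> no flip
All flips: (1,1)

Answer: .B....
BB....
WBWB..
.BBW..
B..BW.
......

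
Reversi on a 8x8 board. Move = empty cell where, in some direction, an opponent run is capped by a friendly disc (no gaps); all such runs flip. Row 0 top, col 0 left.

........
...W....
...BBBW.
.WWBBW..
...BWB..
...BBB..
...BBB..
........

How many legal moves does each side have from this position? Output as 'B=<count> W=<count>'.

-- B to move --
(0,2): flips 1 -> legal
(0,3): flips 1 -> legal
(0,4): no bracket -> illegal
(1,2): no bracket -> illegal
(1,4): no bracket -> illegal
(1,5): no bracket -> illegal
(1,6): no bracket -> illegal
(1,7): flips 3 -> legal
(2,0): no bracket -> illegal
(2,1): flips 1 -> legal
(2,2): no bracket -> illegal
(2,7): flips 1 -> legal
(3,0): flips 2 -> legal
(3,6): flips 1 -> legal
(3,7): no bracket -> illegal
(4,0): no bracket -> illegal
(4,1): flips 1 -> legal
(4,2): no bracket -> illegal
(4,6): flips 1 -> legal
B mobility = 9
-- W to move --
(1,2): no bracket -> illegal
(1,4): flips 3 -> legal
(1,5): flips 1 -> legal
(1,6): no bracket -> illegal
(2,2): flips 4 -> legal
(3,6): no bracket -> illegal
(4,2): flips 1 -> legal
(4,6): flips 1 -> legal
(5,2): no bracket -> illegal
(5,6): no bracket -> illegal
(6,2): flips 1 -> legal
(6,6): flips 1 -> legal
(7,2): no bracket -> illegal
(7,3): flips 5 -> legal
(7,4): flips 2 -> legal
(7,5): flips 3 -> legal
(7,6): flips 3 -> legal
W mobility = 11

Answer: B=9 W=11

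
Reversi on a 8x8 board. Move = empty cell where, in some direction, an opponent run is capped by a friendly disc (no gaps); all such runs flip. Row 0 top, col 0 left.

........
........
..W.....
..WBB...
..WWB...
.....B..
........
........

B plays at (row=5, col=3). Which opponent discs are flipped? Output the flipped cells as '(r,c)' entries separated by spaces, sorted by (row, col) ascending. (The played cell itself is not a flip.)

Answer: (4,3)

Derivation:
Dir NW: opp run (4,2), next='.' -> no flip
Dir N: opp run (4,3) capped by B -> flip
Dir NE: first cell 'B' (not opp) -> no flip
Dir W: first cell '.' (not opp) -> no flip
Dir E: first cell '.' (not opp) -> no flip
Dir SW: first cell '.' (not opp) -> no flip
Dir S: first cell '.' (not opp) -> no flip
Dir SE: first cell '.' (not opp) -> no flip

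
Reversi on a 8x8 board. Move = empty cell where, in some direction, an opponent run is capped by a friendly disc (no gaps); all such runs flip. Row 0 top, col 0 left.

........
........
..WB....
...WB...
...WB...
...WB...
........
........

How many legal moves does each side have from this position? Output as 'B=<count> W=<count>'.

Answer: B=7 W=7

Derivation:
-- B to move --
(1,1): flips 2 -> legal
(1,2): no bracket -> illegal
(1,3): no bracket -> illegal
(2,1): flips 1 -> legal
(2,4): no bracket -> illegal
(3,1): no bracket -> illegal
(3,2): flips 2 -> legal
(4,2): flips 1 -> legal
(5,2): flips 2 -> legal
(6,2): flips 1 -> legal
(6,3): flips 3 -> legal
(6,4): no bracket -> illegal
B mobility = 7
-- W to move --
(1,2): no bracket -> illegal
(1,3): flips 1 -> legal
(1,4): no bracket -> illegal
(2,4): flips 1 -> legal
(2,5): flips 1 -> legal
(3,2): no bracket -> illegal
(3,5): flips 2 -> legal
(4,5): flips 1 -> legal
(5,5): flips 2 -> legal
(6,3): no bracket -> illegal
(6,4): no bracket -> illegal
(6,5): flips 1 -> legal
W mobility = 7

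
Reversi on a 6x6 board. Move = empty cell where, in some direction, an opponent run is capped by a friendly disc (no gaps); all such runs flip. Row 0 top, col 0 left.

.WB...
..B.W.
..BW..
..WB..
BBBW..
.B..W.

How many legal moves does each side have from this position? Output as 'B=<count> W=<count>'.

-- B to move --
(0,0): flips 1 -> legal
(0,3): no bracket -> illegal
(0,4): no bracket -> illegal
(0,5): flips 3 -> legal
(1,0): no bracket -> illegal
(1,1): no bracket -> illegal
(1,3): flips 1 -> legal
(1,5): no bracket -> illegal
(2,1): no bracket -> illegal
(2,4): flips 1 -> legal
(2,5): no bracket -> illegal
(3,1): flips 1 -> legal
(3,4): flips 1 -> legal
(4,4): flips 1 -> legal
(4,5): no bracket -> illegal
(5,2): no bracket -> illegal
(5,3): flips 1 -> legal
(5,5): no bracket -> illegal
B mobility = 8
-- W to move --
(0,3): flips 1 -> legal
(1,1): no bracket -> illegal
(1,3): no bracket -> illegal
(2,1): flips 1 -> legal
(2,4): no bracket -> illegal
(3,0): no bracket -> illegal
(3,1): no bracket -> illegal
(3,4): flips 1 -> legal
(4,4): no bracket -> illegal
(5,0): flips 1 -> legal
(5,2): flips 1 -> legal
(5,3): no bracket -> illegal
W mobility = 5

Answer: B=8 W=5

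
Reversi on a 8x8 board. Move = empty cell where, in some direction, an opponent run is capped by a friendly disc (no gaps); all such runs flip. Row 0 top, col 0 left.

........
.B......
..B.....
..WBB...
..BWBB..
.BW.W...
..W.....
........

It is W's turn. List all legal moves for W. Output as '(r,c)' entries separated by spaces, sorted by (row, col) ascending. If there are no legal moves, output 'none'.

Answer: (1,2) (2,3) (2,4) (2,5) (3,5) (3,6) (4,0) (4,1) (4,6) (5,0)

Derivation:
(0,0): no bracket -> illegal
(0,1): no bracket -> illegal
(0,2): no bracket -> illegal
(1,0): no bracket -> illegal
(1,2): flips 1 -> legal
(1,3): no bracket -> illegal
(2,0): no bracket -> illegal
(2,1): no bracket -> illegal
(2,3): flips 1 -> legal
(2,4): flips 2 -> legal
(2,5): flips 1 -> legal
(3,1): no bracket -> illegal
(3,5): flips 2 -> legal
(3,6): flips 1 -> legal
(4,0): flips 1 -> legal
(4,1): flips 1 -> legal
(4,6): flips 2 -> legal
(5,0): flips 1 -> legal
(5,3): no bracket -> illegal
(5,5): no bracket -> illegal
(5,6): no bracket -> illegal
(6,0): no bracket -> illegal
(6,1): no bracket -> illegal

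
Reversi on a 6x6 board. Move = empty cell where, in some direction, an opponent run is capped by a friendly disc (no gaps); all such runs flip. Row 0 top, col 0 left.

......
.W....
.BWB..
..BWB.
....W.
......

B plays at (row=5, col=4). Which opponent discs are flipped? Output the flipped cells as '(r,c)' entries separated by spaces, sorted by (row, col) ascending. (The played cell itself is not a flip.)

Answer: (4,4)

Derivation:
Dir NW: first cell '.' (not opp) -> no flip
Dir N: opp run (4,4) capped by B -> flip
Dir NE: first cell '.' (not opp) -> no flip
Dir W: first cell '.' (not opp) -> no flip
Dir E: first cell '.' (not opp) -> no flip
Dir SW: edge -> no flip
Dir S: edge -> no flip
Dir SE: edge -> no flip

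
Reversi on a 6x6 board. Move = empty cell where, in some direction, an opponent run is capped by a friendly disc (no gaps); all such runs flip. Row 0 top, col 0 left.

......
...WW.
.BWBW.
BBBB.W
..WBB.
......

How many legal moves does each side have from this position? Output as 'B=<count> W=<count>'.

-- B to move --
(0,2): no bracket -> illegal
(0,3): flips 1 -> legal
(0,4): flips 2 -> legal
(0,5): flips 1 -> legal
(1,1): flips 1 -> legal
(1,2): flips 1 -> legal
(1,5): flips 1 -> legal
(2,5): flips 1 -> legal
(3,4): no bracket -> illegal
(4,1): flips 1 -> legal
(4,5): no bracket -> illegal
(5,1): flips 1 -> legal
(5,2): flips 1 -> legal
(5,3): flips 1 -> legal
B mobility = 11
-- W to move --
(1,0): no bracket -> illegal
(1,1): no bracket -> illegal
(1,2): no bracket -> illegal
(2,0): flips 2 -> legal
(3,4): no bracket -> illegal
(4,0): flips 1 -> legal
(4,1): flips 2 -> legal
(4,5): flips 2 -> legal
(5,2): no bracket -> illegal
(5,3): flips 4 -> legal
(5,4): no bracket -> illegal
(5,5): flips 2 -> legal
W mobility = 6

Answer: B=11 W=6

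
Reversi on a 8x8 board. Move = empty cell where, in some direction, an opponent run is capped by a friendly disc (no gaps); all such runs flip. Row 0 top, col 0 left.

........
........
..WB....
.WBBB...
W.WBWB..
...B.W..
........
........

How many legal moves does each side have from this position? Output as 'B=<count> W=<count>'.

-- B to move --
(1,1): flips 1 -> legal
(1,2): flips 1 -> legal
(1,3): no bracket -> illegal
(2,0): flips 2 -> legal
(2,1): flips 1 -> legal
(3,0): flips 1 -> legal
(3,5): flips 1 -> legal
(4,1): flips 1 -> legal
(4,6): no bracket -> illegal
(5,0): no bracket -> illegal
(5,1): flips 1 -> legal
(5,2): flips 1 -> legal
(5,4): flips 1 -> legal
(5,6): no bracket -> illegal
(6,4): no bracket -> illegal
(6,5): flips 1 -> legal
(6,6): flips 2 -> legal
B mobility = 12
-- W to move --
(1,2): no bracket -> illegal
(1,3): no bracket -> illegal
(1,4): no bracket -> illegal
(2,1): no bracket -> illegal
(2,4): flips 3 -> legal
(2,5): no bracket -> illegal
(3,5): flips 4 -> legal
(3,6): no bracket -> illegal
(4,1): no bracket -> illegal
(4,6): flips 1 -> legal
(5,2): no bracket -> illegal
(5,4): no bracket -> illegal
(5,6): no bracket -> illegal
(6,2): flips 1 -> legal
(6,3): no bracket -> illegal
(6,4): flips 1 -> legal
W mobility = 5

Answer: B=12 W=5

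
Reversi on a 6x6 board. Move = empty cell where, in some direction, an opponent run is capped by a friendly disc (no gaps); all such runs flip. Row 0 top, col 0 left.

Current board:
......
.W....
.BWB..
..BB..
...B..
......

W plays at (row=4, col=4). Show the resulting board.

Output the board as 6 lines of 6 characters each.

Answer: ......
.W....
.BWB..
..BW..
...BW.
......

Derivation:
Place W at (4,4); scan 8 dirs for brackets.
Dir NW: opp run (3,3) capped by W -> flip
Dir N: first cell '.' (not opp) -> no flip
Dir NE: first cell '.' (not opp) -> no flip
Dir W: opp run (4,3), next='.' -> no flip
Dir E: first cell '.' (not opp) -> no flip
Dir SW: first cell '.' (not opp) -> no flip
Dir S: first cell '.' (not opp) -> no flip
Dir SE: first cell '.' (not opp) -> no flip
All flips: (3,3)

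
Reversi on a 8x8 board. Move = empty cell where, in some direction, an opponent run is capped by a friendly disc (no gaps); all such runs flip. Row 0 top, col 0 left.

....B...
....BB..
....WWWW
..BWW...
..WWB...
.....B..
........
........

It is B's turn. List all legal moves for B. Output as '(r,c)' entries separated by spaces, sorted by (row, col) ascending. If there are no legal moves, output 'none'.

(1,3): no bracket -> illegal
(1,6): no bracket -> illegal
(1,7): no bracket -> illegal
(2,2): flips 1 -> legal
(2,3): no bracket -> illegal
(3,1): no bracket -> illegal
(3,5): flips 3 -> legal
(3,6): flips 1 -> legal
(3,7): flips 1 -> legal
(4,1): flips 2 -> legal
(4,5): no bracket -> illegal
(5,1): flips 3 -> legal
(5,2): flips 1 -> legal
(5,3): no bracket -> illegal
(5,4): flips 1 -> legal

Answer: (2,2) (3,5) (3,6) (3,7) (4,1) (5,1) (5,2) (5,4)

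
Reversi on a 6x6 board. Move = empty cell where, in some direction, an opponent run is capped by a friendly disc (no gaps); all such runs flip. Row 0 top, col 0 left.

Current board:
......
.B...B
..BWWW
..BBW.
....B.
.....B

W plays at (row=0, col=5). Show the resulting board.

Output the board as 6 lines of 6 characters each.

Place W at (0,5); scan 8 dirs for brackets.
Dir NW: edge -> no flip
Dir N: edge -> no flip
Dir NE: edge -> no flip
Dir W: first cell '.' (not opp) -> no flip
Dir E: edge -> no flip
Dir SW: first cell '.' (not opp) -> no flip
Dir S: opp run (1,5) capped by W -> flip
Dir SE: edge -> no flip
All flips: (1,5)

Answer: .....W
.B...W
..BWWW
..BBW.
....B.
.....B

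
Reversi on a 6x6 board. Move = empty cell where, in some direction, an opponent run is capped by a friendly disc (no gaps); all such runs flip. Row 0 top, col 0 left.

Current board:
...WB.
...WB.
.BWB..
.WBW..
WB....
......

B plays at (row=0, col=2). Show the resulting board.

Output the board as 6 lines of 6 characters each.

Answer: ..BBB.
...WB.
.BWB..
.WBW..
WB....
......

Derivation:
Place B at (0,2); scan 8 dirs for brackets.
Dir NW: edge -> no flip
Dir N: edge -> no flip
Dir NE: edge -> no flip
Dir W: first cell '.' (not opp) -> no flip
Dir E: opp run (0,3) capped by B -> flip
Dir SW: first cell '.' (not opp) -> no flip
Dir S: first cell '.' (not opp) -> no flip
Dir SE: opp run (1,3), next='.' -> no flip
All flips: (0,3)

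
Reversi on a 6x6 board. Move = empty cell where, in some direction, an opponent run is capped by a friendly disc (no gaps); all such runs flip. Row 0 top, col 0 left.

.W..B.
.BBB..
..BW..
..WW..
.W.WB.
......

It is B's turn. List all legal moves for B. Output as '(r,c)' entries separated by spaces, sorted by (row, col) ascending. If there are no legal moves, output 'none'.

Answer: (2,4) (3,4) (4,2) (5,3)

Derivation:
(0,0): no bracket -> illegal
(0,2): no bracket -> illegal
(1,0): no bracket -> illegal
(1,4): no bracket -> illegal
(2,1): no bracket -> illegal
(2,4): flips 1 -> legal
(3,0): no bracket -> illegal
(3,1): no bracket -> illegal
(3,4): flips 1 -> legal
(4,0): no bracket -> illegal
(4,2): flips 2 -> legal
(5,0): no bracket -> illegal
(5,1): no bracket -> illegal
(5,2): no bracket -> illegal
(5,3): flips 3 -> legal
(5,4): no bracket -> illegal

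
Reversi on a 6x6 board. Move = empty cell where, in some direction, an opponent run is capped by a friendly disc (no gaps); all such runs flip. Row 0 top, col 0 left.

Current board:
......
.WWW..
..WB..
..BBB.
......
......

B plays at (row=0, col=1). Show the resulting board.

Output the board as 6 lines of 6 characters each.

Place B at (0,1); scan 8 dirs for brackets.
Dir NW: edge -> no flip
Dir N: edge -> no flip
Dir NE: edge -> no flip
Dir W: first cell '.' (not opp) -> no flip
Dir E: first cell '.' (not opp) -> no flip
Dir SW: first cell '.' (not opp) -> no flip
Dir S: opp run (1,1), next='.' -> no flip
Dir SE: opp run (1,2) capped by B -> flip
All flips: (1,2)

Answer: .B....
.WBW..
..WB..
..BBB.
......
......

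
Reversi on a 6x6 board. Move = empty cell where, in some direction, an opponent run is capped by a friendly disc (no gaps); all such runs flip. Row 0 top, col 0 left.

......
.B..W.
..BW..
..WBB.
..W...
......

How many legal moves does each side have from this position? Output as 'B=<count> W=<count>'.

-- B to move --
(0,3): no bracket -> illegal
(0,4): no bracket -> illegal
(0,5): no bracket -> illegal
(1,2): flips 1 -> legal
(1,3): flips 1 -> legal
(1,5): no bracket -> illegal
(2,1): no bracket -> illegal
(2,4): flips 1 -> legal
(2,5): no bracket -> illegal
(3,1): flips 1 -> legal
(4,1): no bracket -> illegal
(4,3): no bracket -> illegal
(5,1): flips 1 -> legal
(5,2): flips 2 -> legal
(5,3): no bracket -> illegal
B mobility = 6
-- W to move --
(0,0): no bracket -> illegal
(0,1): no bracket -> illegal
(0,2): no bracket -> illegal
(1,0): no bracket -> illegal
(1,2): flips 1 -> legal
(1,3): no bracket -> illegal
(2,0): no bracket -> illegal
(2,1): flips 1 -> legal
(2,4): flips 1 -> legal
(2,5): no bracket -> illegal
(3,1): no bracket -> illegal
(3,5): flips 2 -> legal
(4,3): flips 1 -> legal
(4,4): no bracket -> illegal
(4,5): flips 1 -> legal
W mobility = 6

Answer: B=6 W=6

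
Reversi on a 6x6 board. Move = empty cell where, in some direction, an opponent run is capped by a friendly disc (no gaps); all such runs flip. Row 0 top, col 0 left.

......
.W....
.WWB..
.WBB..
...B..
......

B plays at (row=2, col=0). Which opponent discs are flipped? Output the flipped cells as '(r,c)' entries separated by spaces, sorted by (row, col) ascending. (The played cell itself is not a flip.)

Answer: (2,1) (2,2)

Derivation:
Dir NW: edge -> no flip
Dir N: first cell '.' (not opp) -> no flip
Dir NE: opp run (1,1), next='.' -> no flip
Dir W: edge -> no flip
Dir E: opp run (2,1) (2,2) capped by B -> flip
Dir SW: edge -> no flip
Dir S: first cell '.' (not opp) -> no flip
Dir SE: opp run (3,1), next='.' -> no flip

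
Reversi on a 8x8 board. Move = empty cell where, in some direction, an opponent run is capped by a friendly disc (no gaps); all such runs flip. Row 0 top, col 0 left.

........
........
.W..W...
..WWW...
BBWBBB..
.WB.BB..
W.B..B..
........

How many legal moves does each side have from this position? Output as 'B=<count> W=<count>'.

Answer: B=7 W=11

Derivation:
-- B to move --
(1,0): flips 2 -> legal
(1,1): no bracket -> illegal
(1,2): no bracket -> illegal
(1,3): no bracket -> illegal
(1,4): flips 2 -> legal
(1,5): no bracket -> illegal
(2,0): no bracket -> illegal
(2,2): flips 3 -> legal
(2,3): flips 3 -> legal
(2,5): flips 1 -> legal
(3,0): no bracket -> illegal
(3,1): no bracket -> illegal
(3,5): no bracket -> illegal
(5,0): flips 1 -> legal
(5,3): no bracket -> illegal
(6,1): flips 1 -> legal
(7,0): no bracket -> illegal
(7,1): no bracket -> illegal
B mobility = 7
-- W to move --
(3,0): no bracket -> illegal
(3,1): flips 1 -> legal
(3,5): no bracket -> illegal
(3,6): no bracket -> illegal
(4,6): flips 3 -> legal
(5,0): flips 1 -> legal
(5,3): flips 2 -> legal
(5,6): flips 1 -> legal
(6,1): flips 2 -> legal
(6,3): no bracket -> illegal
(6,4): flips 2 -> legal
(6,6): flips 2 -> legal
(7,1): no bracket -> illegal
(7,2): flips 2 -> legal
(7,3): flips 1 -> legal
(7,4): no bracket -> illegal
(7,5): no bracket -> illegal
(7,6): flips 3 -> legal
W mobility = 11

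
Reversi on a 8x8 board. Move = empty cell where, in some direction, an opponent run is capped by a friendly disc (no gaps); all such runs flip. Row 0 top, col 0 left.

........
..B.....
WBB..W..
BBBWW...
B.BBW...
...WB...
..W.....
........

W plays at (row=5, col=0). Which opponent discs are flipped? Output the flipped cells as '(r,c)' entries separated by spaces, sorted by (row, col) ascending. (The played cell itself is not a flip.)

Answer: (3,0) (4,0)

Derivation:
Dir NW: edge -> no flip
Dir N: opp run (4,0) (3,0) capped by W -> flip
Dir NE: first cell '.' (not opp) -> no flip
Dir W: edge -> no flip
Dir E: first cell '.' (not opp) -> no flip
Dir SW: edge -> no flip
Dir S: first cell '.' (not opp) -> no flip
Dir SE: first cell '.' (not opp) -> no flip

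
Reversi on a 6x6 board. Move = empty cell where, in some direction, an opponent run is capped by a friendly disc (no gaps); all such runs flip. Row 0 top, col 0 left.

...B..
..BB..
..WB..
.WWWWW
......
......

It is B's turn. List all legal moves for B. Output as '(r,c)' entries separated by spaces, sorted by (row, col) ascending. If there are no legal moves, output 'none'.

Answer: (2,1) (4,0) (4,1) (4,2) (4,3) (4,5)

Derivation:
(1,1): no bracket -> illegal
(2,0): no bracket -> illegal
(2,1): flips 1 -> legal
(2,4): no bracket -> illegal
(2,5): no bracket -> illegal
(3,0): no bracket -> illegal
(4,0): flips 2 -> legal
(4,1): flips 1 -> legal
(4,2): flips 2 -> legal
(4,3): flips 1 -> legal
(4,4): no bracket -> illegal
(4,5): flips 1 -> legal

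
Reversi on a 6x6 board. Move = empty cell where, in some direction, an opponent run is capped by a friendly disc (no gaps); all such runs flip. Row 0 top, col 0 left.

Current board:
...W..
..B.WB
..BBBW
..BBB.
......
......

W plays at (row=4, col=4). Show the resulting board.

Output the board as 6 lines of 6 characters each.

Answer: ...W..
..B.WB
..BBWW
..BBW.
....W.
......

Derivation:
Place W at (4,4); scan 8 dirs for brackets.
Dir NW: opp run (3,3) (2,2), next='.' -> no flip
Dir N: opp run (3,4) (2,4) capped by W -> flip
Dir NE: first cell '.' (not opp) -> no flip
Dir W: first cell '.' (not opp) -> no flip
Dir E: first cell '.' (not opp) -> no flip
Dir SW: first cell '.' (not opp) -> no flip
Dir S: first cell '.' (not opp) -> no flip
Dir SE: first cell '.' (not opp) -> no flip
All flips: (2,4) (3,4)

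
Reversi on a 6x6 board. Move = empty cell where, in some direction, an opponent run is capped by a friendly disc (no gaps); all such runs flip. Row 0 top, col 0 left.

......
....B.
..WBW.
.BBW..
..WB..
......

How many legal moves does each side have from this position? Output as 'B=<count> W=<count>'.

Answer: B=8 W=7

Derivation:
-- B to move --
(1,1): no bracket -> illegal
(1,2): flips 1 -> legal
(1,3): flips 1 -> legal
(1,5): no bracket -> illegal
(2,1): flips 1 -> legal
(2,5): flips 1 -> legal
(3,4): flips 2 -> legal
(3,5): no bracket -> illegal
(4,1): flips 1 -> legal
(4,4): no bracket -> illegal
(5,1): no bracket -> illegal
(5,2): flips 1 -> legal
(5,3): flips 1 -> legal
B mobility = 8
-- W to move --
(0,3): no bracket -> illegal
(0,4): flips 1 -> legal
(0,5): no bracket -> illegal
(1,2): no bracket -> illegal
(1,3): flips 1 -> legal
(1,5): no bracket -> illegal
(2,0): flips 1 -> legal
(2,1): no bracket -> illegal
(2,5): no bracket -> illegal
(3,0): flips 2 -> legal
(3,4): no bracket -> illegal
(4,0): flips 1 -> legal
(4,1): no bracket -> illegal
(4,4): flips 1 -> legal
(5,2): no bracket -> illegal
(5,3): flips 1 -> legal
(5,4): no bracket -> illegal
W mobility = 7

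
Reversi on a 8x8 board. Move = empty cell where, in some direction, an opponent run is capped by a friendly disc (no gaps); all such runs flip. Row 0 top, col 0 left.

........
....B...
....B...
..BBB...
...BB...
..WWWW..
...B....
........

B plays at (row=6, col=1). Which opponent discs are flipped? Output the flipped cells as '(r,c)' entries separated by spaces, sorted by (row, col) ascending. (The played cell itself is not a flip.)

Answer: (5,2)

Derivation:
Dir NW: first cell '.' (not opp) -> no flip
Dir N: first cell '.' (not opp) -> no flip
Dir NE: opp run (5,2) capped by B -> flip
Dir W: first cell '.' (not opp) -> no flip
Dir E: first cell '.' (not opp) -> no flip
Dir SW: first cell '.' (not opp) -> no flip
Dir S: first cell '.' (not opp) -> no flip
Dir SE: first cell '.' (not opp) -> no flip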